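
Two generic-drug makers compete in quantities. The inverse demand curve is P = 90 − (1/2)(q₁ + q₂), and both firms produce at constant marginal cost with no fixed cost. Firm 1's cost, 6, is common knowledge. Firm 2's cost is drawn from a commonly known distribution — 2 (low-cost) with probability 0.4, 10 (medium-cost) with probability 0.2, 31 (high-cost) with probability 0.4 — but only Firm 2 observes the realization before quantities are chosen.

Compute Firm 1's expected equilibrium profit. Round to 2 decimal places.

Each type of Firm 2 best-responds to q₁; Firm 1 best-responds to the expected q₂ over Firm 2's types.
Firm 2 with cost c maximizes (90 − (1/2)(q₁+q₂) − c)·q₂, giving q₂(c) = (90 − c − (1/2)q₁).
E[c₂] = 0.4·2 + 0.2·10 + 0.4·31 = 15.2
Firm 1's FOC against E[q₂] yields q₁ = (90 − 2·6 + E[c₂])/(3/2) = (90 − 12 + 15.2)/(3/2) = 62.1333.
E[P] = 90 − (1/2)·(q₁ + E[q₂]) = 37.0667; Firm 1's expected profit = (E[P] − 6)·q₁ = (37.0667 − 6)·62.1333 = 1930.28.

1930.28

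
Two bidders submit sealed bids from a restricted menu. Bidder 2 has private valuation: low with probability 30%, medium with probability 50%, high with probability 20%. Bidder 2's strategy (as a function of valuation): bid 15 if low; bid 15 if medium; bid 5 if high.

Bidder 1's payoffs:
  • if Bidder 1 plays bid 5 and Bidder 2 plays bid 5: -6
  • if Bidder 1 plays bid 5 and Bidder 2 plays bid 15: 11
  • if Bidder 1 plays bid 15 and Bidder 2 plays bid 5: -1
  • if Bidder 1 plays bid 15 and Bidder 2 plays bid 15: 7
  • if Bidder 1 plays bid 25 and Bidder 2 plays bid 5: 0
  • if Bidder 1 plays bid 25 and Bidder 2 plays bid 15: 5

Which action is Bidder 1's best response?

bid 5

E[bid 5] = 0.3·(11) + 0.5·(11) + 0.2·(-6) = 7.6
E[bid 15] = 0.3·(7) + 0.5·(7) + 0.2·(-1) = 5.4
E[bid 25] = 0.3·(5) + 0.5·(5) + 0.2·(0) = 4
Best response: bid 5 (7.6 is the largest).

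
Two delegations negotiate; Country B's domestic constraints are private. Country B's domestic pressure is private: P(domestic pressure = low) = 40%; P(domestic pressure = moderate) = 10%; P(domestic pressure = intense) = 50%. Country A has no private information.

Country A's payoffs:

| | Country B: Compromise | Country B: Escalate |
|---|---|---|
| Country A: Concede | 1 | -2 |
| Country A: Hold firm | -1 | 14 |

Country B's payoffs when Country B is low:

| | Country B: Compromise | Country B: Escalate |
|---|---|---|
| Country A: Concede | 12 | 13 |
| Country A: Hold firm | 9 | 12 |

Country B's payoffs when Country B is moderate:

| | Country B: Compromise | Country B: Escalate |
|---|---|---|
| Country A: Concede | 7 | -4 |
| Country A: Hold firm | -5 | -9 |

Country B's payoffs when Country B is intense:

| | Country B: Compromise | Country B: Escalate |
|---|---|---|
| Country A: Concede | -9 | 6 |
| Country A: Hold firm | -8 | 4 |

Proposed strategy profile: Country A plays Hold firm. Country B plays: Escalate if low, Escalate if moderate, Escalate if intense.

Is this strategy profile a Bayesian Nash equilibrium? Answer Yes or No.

No

Country A plays Hold firm: E[Hold firm] = 0.4·(14) + 0.1·(14) + 0.5·(14) = 14; E[Concede] = -2. Best-responding. ✓
Country B (domestic pressure low), facing Hold firm: Compromise gives 9, Escalate gives 12. Proposed Escalate is best. ✓
Country B (domestic pressure moderate), facing Hold firm: Compromise gives -5, Escalate gives -9. Proposed Escalate is not best — profitable deviation exists. ✗
Country B (domestic pressure intense), facing Hold firm: Compromise gives -8, Escalate gives 4. Proposed Escalate is best. ✓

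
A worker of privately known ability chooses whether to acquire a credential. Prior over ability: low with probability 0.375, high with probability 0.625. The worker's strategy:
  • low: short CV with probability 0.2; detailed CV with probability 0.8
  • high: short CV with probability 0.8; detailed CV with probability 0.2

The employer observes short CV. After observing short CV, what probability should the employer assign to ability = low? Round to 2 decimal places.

P(short CV) = 0.375·0.2 + 0.625·0.8 = 0.575
P(low | short CV) = (0.375·0.2) / 0.575 = 0.075 / 0.575 = 0.130435

0.13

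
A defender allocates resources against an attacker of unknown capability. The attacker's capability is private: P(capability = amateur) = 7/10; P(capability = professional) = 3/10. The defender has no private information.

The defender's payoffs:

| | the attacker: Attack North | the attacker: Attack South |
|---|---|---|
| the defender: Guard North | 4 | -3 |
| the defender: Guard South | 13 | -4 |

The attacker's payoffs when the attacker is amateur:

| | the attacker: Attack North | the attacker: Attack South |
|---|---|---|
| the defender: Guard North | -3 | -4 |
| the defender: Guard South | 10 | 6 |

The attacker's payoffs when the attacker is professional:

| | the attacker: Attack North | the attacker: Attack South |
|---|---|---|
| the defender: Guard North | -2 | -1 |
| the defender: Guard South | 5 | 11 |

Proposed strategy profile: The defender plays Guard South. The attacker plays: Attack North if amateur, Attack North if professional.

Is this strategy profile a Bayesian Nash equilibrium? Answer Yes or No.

No

The defender plays Guard South: E[Guard South] = 7/10·(13) + 3/10·(13) = 13; E[Guard North] = 4. Best-responding. ✓
The attacker (capability amateur), facing Guard South: Attack North gives 10, Attack South gives 6. Proposed Attack North is best. ✓
The attacker (capability professional), facing Guard South: Attack North gives 5, Attack South gives 11. Proposed Attack North is not best — profitable deviation exists. ✗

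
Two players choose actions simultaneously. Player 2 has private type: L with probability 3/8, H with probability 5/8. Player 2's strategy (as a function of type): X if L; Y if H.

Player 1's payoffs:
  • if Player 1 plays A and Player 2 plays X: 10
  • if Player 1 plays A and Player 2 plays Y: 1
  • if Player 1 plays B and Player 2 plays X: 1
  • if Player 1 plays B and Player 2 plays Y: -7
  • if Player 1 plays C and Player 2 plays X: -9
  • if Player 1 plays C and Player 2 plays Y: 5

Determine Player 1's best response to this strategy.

Compute Player 1's expected payoff for each action, taking the expectation over Player 2's type.
E[A] = 3/8·(10) + 5/8·(1) = 35/8
E[B] = 3/8·(1) + 5/8·(-7) = -4
E[C] = 3/8·(-9) + 5/8·(5) = -1/4
Best response: A (35/8 is the largest).

A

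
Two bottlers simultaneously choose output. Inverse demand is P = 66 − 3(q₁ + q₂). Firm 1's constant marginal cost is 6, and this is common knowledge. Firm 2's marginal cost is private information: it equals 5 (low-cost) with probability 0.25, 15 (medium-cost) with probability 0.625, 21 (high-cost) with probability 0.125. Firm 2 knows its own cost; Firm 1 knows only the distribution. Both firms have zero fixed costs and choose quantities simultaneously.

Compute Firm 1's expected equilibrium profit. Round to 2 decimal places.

Each type of Firm 2 best-responds to q₁; Firm 1 best-responds to the expected q₂ over Firm 2's types.
Firm 2 with cost c maximizes (66 − 3(q₁+q₂) − c)·q₂, giving q₂(c) = (66 − c − 3q₁)/6.
E[c₂] = 0.25·5 + 0.625·15 + 0.125·21 = 13.25
Firm 1's FOC against E[q₂] yields q₁ = (66 − 2·6 + E[c₂])/9 = (66 − 12 + 13.25)/9 = 7.47222.
E[P] = 66 − 3·(q₁ + E[q₂]) = 28.4167; Firm 1's expected profit = (E[P] − 6)·q₁ = (28.4167 − 6)·7.47222 = 167.502.

167.50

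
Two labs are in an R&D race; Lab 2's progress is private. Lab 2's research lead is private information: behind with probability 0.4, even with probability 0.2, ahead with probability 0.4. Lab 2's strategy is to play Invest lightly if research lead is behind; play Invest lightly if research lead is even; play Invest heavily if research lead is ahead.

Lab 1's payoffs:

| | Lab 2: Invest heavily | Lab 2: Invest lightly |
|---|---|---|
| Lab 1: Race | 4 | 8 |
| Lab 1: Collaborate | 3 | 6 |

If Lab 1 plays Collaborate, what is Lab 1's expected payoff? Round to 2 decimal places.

4.80

E[Collaborate] = 0.4·6 + 0.2·6 + 0.4·3 = 2.4 + 1.2 + 1.2 = 4.8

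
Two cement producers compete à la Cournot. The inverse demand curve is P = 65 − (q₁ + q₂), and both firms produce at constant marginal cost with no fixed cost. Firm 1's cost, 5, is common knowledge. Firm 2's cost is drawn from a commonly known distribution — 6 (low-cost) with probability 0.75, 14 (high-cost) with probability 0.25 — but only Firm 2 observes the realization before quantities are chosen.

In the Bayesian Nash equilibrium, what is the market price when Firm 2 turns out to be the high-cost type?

Type-c best response for Firm 2: q₂(c) = (65 − c)/2 − q₁/2.
Firm 1 maximizes expected profit; its first-order condition is 65 − 2q₁ − E[q₂] − 5 = 0.
Substituting E[q₂] and solving: E[c₂] = 8, so q₁ = (65 − 2·5 + 8)/3 = 21.
q₂(high-cost) = 15, so P = 65 − (21 + 15) = 29.

29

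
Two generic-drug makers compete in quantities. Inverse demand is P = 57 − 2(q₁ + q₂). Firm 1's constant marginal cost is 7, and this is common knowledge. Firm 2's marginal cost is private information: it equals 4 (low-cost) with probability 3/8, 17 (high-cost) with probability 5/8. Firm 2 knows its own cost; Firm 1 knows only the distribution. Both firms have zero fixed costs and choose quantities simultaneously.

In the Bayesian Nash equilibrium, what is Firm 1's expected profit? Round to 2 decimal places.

Firm 2 with cost c maximizes (57 − 2(q₁+q₂) − c)·q₂, giving q₂(c) = (57 − c − 2q₁)/4.
E[c₂] = 3/8·4 + 5/8·17 = 12.125
Firm 1's FOC against E[q₂] yields q₁ = (57 − 2·7 + E[c₂])/6 = (57 − 14 + 12.125)/6 = 9.1875.
E[P] = 57 − 2·(q₁ + E[q₂]) = 25.375; Firm 1's expected profit = (E[P] − 7)·q₁ = (25.375 − 7)·9.1875 = 168.82.

168.82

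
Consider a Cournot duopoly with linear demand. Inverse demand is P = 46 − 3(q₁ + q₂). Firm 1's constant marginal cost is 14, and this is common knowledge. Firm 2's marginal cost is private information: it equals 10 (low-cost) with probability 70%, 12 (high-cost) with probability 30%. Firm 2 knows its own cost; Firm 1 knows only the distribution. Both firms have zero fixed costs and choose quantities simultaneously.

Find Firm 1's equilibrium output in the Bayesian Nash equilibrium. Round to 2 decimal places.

Each type of Firm 2 best-responds to q₁; Firm 1 best-responds to the expected q₂ over Firm 2's types.
Firm 2 with cost c maximizes (46 − 3(q₁+q₂) − c)·q₂, giving q₂(c) = (46 − c − 3q₁)/6.
E[c₂] = 0.7·10 + 0.3·12 = 10.6
Firm 1's FOC against E[q₂] yields q₁ = (46 − 2·14 + E[c₂])/9 = (46 − 28 + 10.6)/9 = 3.17778.

3.18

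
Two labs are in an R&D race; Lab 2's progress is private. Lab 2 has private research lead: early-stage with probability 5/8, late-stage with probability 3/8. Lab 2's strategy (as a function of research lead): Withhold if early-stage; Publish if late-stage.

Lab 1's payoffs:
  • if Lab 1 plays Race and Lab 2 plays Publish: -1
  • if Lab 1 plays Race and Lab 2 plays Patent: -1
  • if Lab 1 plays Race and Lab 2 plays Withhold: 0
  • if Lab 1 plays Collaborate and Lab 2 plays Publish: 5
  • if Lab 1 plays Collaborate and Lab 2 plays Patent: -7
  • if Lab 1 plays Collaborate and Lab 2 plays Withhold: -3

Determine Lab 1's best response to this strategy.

Collaborate

E[Race] = 5/8·(0) + 3/8·(-1) = -3/8
E[Collaborate] = 5/8·(-3) + 3/8·(5) = 0
Best response: Collaborate (0 is the largest).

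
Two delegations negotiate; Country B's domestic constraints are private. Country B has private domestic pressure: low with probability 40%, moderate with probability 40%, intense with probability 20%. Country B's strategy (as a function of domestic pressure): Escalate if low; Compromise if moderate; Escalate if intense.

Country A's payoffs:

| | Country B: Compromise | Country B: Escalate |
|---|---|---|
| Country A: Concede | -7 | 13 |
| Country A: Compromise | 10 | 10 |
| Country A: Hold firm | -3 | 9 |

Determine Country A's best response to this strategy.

Compromise

Compute Country A's expected payoff for each action, taking the expectation over Country B's type.
E[Concede] = 0.4·(13) + 0.4·(-7) + 0.2·(13) = 5
E[Compromise] = 0.4·(10) + 0.4·(10) + 0.2·(10) = 10
E[Hold firm] = 0.4·(9) + 0.4·(-3) + 0.2·(9) = 4.2
Best response: Compromise (10 is the largest).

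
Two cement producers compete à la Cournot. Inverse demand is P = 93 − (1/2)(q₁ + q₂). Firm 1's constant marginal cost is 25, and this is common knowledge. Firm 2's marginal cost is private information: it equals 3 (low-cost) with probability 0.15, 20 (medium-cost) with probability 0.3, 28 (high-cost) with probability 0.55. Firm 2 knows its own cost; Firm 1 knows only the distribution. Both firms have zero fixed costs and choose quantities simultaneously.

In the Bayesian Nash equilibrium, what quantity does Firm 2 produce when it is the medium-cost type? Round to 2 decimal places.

Type-c best response for Firm 2: q₂(c) = (93 − c) − q₁/2.
Firm 1 maximizes expected profit; its first-order condition is 93 − q₁ − (1/2)E[q₂] − 25 = 0.
Substituting E[q₂] and solving: E[c₂] = 21.85, so q₁ = (93 − 2·25 + 21.85)/(3/2) = 43.2333.
q₂(medium-cost) = (93 − 20 − (1/2)·43.2333) = 51.3833.

51.38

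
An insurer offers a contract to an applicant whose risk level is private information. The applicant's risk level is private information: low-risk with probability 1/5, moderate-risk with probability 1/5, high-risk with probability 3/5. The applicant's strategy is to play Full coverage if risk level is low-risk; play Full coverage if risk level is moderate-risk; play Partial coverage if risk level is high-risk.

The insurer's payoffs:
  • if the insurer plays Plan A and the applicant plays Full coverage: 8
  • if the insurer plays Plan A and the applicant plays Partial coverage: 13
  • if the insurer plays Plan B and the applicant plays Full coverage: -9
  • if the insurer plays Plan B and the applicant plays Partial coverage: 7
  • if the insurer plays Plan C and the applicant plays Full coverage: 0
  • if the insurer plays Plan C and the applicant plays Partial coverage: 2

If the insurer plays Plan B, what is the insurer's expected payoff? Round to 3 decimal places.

0.600

E[Plan B] = 1/5·(-9) + 1/5·(-9) + 3/5·7 = (-9/5) + (-9/5) + 21/5 = 3/5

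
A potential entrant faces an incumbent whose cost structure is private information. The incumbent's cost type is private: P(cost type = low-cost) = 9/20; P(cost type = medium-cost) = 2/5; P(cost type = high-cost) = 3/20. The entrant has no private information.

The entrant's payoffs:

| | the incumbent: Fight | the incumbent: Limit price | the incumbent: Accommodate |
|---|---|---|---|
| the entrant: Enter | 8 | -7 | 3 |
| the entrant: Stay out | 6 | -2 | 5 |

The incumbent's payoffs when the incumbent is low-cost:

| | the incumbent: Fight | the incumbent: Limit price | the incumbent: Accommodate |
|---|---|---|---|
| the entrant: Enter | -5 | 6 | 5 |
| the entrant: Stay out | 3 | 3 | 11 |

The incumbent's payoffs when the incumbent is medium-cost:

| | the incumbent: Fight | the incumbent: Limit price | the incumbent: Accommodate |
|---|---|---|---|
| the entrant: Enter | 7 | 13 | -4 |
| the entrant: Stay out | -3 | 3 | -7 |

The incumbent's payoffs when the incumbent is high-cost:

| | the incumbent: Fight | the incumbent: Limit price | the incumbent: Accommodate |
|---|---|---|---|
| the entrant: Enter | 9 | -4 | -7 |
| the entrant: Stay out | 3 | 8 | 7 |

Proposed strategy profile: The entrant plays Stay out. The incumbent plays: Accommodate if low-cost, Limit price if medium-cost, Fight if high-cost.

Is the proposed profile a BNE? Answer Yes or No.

No

A profile is a BNE iff every type of every player is best-responding given beliefs about the other side.
The entrant plays Stay out: E[Stay out] = 9/20·(5) + 2/5·(-2) + 3/20·(6) = 47/20; E[Enter] = -1/4. Best-responding. ✓
The incumbent (cost type low-cost), facing Stay out: Fight gives 3, Limit price gives 3, Accommodate gives 11. Proposed Accommodate is best. ✓
The incumbent (cost type medium-cost), facing Stay out: Fight gives -3, Limit price gives 3, Accommodate gives -7. Proposed Limit price is best. ✓
The incumbent (cost type high-cost), facing Stay out: Fight gives 3, Limit price gives 8, Accommodate gives 7. Proposed Fight is not best — profitable deviation exists. ✗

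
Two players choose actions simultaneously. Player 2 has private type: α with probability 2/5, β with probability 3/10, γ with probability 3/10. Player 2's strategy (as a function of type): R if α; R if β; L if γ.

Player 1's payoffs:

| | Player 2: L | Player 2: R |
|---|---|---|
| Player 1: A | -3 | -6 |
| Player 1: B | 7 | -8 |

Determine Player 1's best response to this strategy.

B

E[A] = 2/5·(-6) + 3/10·(-6) + 3/10·(-3) = -51/10
E[B] = 2/5·(-8) + 3/10·(-8) + 3/10·(7) = -7/2
Best response: B (-7/2 is the largest).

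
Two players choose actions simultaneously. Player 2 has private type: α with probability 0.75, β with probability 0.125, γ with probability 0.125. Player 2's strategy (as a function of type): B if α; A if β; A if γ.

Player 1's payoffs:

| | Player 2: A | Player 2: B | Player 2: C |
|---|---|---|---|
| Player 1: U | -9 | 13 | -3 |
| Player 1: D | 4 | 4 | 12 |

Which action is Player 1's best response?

Compute Player 1's expected payoff for each action, taking the expectation over Player 2's type.
E[U] = 0.75·(13) + 0.125·(-9) + 0.125·(-9) = 7.5
E[D] = 0.75·(4) + 0.125·(4) + 0.125·(4) = 4
Best response: U (7.5 is the largest).

U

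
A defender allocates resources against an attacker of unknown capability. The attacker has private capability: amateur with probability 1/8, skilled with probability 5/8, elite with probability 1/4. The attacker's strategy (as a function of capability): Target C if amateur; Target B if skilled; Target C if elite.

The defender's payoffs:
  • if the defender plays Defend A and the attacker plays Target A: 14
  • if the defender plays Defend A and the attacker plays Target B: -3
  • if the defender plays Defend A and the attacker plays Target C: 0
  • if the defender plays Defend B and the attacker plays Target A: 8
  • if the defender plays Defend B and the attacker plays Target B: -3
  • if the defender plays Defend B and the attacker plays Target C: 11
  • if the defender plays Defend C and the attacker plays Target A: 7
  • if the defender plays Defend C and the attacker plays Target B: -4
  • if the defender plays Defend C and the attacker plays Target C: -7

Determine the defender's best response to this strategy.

Defend B

E[Defend A] = 1/8·(0) + 5/8·(-3) + 1/4·(0) = -15/8
E[Defend B] = 1/8·(11) + 5/8·(-3) + 1/4·(11) = 9/4
E[Defend C] = 1/8·(-7) + 5/8·(-4) + 1/4·(-7) = -41/8
Best response: Defend B (9/4 is the largest).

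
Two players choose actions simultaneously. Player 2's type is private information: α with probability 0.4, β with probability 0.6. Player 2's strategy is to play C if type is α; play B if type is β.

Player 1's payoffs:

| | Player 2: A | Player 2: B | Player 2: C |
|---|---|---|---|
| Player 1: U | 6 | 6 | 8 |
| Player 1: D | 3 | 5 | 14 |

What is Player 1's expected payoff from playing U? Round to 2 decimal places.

6.80

E[U] = 0.4·8 + 0.6·6 = 3.2 + 3.6 = 6.8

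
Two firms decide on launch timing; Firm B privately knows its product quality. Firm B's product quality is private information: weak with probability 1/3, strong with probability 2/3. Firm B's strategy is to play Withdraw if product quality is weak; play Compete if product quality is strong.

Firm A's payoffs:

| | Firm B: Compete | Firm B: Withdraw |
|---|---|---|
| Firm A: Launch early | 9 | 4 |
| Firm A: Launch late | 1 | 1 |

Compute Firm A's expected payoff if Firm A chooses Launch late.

1

E[Launch late] = 1/3·1 + 2/3·1 = 1/3 + 2/3 = 1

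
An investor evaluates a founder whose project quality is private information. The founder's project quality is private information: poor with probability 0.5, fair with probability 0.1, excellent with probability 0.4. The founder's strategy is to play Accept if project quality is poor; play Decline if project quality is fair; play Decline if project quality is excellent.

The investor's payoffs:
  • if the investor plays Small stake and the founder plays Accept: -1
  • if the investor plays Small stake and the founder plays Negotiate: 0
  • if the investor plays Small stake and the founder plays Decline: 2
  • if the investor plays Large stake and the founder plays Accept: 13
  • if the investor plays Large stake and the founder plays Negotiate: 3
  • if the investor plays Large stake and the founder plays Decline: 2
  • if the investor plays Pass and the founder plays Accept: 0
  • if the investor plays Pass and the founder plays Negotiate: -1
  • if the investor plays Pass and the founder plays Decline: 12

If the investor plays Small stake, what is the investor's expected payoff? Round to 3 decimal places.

0.500

E[Small stake] = 0.5·(-1) + 0.1·2 + 0.4·2 = (-0.5) + 0.2 + 0.8 = 0.5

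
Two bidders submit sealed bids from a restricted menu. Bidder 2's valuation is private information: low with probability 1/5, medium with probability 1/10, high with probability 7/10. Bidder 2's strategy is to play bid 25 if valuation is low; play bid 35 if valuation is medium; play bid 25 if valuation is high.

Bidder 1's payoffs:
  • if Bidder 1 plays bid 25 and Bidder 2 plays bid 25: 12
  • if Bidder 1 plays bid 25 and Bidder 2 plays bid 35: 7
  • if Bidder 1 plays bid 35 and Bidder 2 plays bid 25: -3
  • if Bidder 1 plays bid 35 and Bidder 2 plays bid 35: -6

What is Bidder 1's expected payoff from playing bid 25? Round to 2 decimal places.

11.50

E[bid 25] = 1/5·12 + 1/10·7 + 7/10·12 = 12/5 + 7/10 + 42/5 = 23/2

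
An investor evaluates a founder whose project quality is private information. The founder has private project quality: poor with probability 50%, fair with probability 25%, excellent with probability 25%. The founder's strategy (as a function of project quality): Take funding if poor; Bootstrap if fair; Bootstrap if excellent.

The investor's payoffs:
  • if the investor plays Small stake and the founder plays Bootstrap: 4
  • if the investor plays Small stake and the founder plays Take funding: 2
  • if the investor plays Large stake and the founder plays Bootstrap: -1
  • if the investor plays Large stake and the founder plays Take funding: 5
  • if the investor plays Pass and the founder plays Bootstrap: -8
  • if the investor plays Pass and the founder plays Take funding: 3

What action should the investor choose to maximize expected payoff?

Small stake

E[Small stake] = 0.5·(2) + 0.25·(4) + 0.25·(4) = 3
E[Large stake] = 0.5·(5) + 0.25·(-1) + 0.25·(-1) = 2
E[Pass] = 0.5·(3) + 0.25·(-8) + 0.25·(-8) = -2.5
Best response: Small stake (3 is the largest).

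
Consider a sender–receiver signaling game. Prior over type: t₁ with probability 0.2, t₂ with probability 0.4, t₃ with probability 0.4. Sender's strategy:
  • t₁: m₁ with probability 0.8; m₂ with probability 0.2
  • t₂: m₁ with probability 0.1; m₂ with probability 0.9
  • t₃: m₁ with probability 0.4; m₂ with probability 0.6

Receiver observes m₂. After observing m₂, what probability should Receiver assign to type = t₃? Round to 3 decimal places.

P(m₂) = 0.2·0.2 + 0.4·0.9 + 0.4·0.6 = 0.64
P(t₃ | m₂) = (0.4·0.6) / 0.64 = 0.24 / 0.64 = 0.375

0.375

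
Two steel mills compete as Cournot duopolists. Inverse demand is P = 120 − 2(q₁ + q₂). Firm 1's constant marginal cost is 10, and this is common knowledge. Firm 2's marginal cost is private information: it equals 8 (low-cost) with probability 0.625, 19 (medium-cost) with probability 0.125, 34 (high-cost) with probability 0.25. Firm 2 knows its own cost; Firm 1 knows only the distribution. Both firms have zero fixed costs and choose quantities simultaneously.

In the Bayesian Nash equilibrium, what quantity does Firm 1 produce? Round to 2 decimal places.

19.31

Each type of Firm 2 best-responds to q₁; Firm 1 best-responds to the expected q₂ over Firm 2's types.
Firm 2 with cost c maximizes (120 − 2(q₁+q₂) − c)·q₂, giving q₂(c) = (120 − c − 2q₁)/4.
E[c₂] = 0.625·8 + 0.125·19 + 0.25·34 = 15.875
Firm 1's FOC against E[q₂] yields q₁ = (120 − 2·10 + E[c₂])/6 = (120 − 20 + 15.875)/6 = 19.3125.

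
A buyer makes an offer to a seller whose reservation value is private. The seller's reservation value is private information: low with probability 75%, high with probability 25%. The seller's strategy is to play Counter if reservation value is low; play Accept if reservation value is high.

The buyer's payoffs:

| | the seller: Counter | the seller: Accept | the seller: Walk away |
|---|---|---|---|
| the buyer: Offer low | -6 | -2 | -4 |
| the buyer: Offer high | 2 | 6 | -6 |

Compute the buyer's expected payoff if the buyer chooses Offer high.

3

E[Offer high] = 0.75·2 + 0.25·6 = 1.5 + 1.5 = 3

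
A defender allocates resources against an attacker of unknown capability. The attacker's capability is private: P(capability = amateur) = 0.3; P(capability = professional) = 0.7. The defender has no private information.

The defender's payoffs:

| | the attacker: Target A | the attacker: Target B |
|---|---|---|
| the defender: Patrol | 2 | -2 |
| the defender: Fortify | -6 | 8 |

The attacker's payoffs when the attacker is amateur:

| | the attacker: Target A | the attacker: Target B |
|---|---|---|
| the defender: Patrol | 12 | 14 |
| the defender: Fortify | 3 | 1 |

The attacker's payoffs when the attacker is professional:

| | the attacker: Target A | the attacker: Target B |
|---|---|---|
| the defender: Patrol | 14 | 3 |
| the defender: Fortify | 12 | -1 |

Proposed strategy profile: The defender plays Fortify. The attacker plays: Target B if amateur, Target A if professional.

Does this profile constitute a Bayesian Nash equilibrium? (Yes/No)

A profile is a BNE iff every type of every player is best-responding given beliefs about the other side.
The defender plays Fortify: E[Fortify] = 0.3·(8) + 0.7·(-6) = -1.8; E[Patrol] = 0.8. Not best-responding. ✗
The attacker (capability amateur), facing Fortify: Target A gives 3, Target B gives 1. Proposed Target B is not best — profitable deviation exists. ✗
The attacker (capability professional), facing Fortify: Target A gives 12, Target B gives -1. Proposed Target A is best. ✓

No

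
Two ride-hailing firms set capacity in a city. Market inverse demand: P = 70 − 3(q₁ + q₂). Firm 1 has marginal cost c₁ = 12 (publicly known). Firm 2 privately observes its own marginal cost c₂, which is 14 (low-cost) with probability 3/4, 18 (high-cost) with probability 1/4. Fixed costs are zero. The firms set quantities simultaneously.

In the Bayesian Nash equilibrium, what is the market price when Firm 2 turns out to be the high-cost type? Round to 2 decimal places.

Firm 2 with cost c maximizes (70 − 3(q₁+q₂) − c)·q₂, giving q₂(c) = (70 − c − 3q₁)/6.
E[c₂] = 3/4·14 + 1/4·18 = 15
Firm 1's FOC against E[q₂] yields q₁ = (70 − 2·12 + E[c₂])/9 = (70 − 24 + 15)/9 = 6.77778.
q₂(high-cost) = 5.27778, so P = 70 − 3·(6.77778 + 5.27778) = 33.8333.

33.83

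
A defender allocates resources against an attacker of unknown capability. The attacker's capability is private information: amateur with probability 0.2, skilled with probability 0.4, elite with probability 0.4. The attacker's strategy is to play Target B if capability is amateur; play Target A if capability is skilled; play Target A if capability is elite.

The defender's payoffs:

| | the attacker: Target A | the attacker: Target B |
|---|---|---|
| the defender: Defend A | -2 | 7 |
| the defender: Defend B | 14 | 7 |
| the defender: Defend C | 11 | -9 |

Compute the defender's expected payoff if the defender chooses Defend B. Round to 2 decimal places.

E[Defend B] = 0.2·7 + 0.4·14 + 0.4·14 = 1.4 + 5.6 + 5.6 = 12.6

12.60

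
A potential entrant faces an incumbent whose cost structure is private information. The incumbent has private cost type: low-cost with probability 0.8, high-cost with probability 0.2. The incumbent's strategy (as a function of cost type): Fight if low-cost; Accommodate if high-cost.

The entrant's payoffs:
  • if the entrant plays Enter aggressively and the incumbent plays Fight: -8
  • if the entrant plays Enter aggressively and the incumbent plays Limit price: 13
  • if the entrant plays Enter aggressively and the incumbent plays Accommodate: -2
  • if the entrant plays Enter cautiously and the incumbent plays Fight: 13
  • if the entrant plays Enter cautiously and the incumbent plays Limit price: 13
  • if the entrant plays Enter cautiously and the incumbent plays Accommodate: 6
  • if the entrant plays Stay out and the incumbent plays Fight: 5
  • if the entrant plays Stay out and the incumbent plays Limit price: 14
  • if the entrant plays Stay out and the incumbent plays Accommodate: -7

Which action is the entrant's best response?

Enter cautiously

Compute the entrant's expected payoff for each action, taking the expectation over the incumbent's type.
E[Enter aggressively] = 0.8·(-8) + 0.2·(-2) = -6.8
E[Enter cautiously] = 0.8·(13) + 0.2·(6) = 11.6
E[Stay out] = 0.8·(5) + 0.2·(-7) = 2.6
Best response: Enter cautiously (11.6 is the largest).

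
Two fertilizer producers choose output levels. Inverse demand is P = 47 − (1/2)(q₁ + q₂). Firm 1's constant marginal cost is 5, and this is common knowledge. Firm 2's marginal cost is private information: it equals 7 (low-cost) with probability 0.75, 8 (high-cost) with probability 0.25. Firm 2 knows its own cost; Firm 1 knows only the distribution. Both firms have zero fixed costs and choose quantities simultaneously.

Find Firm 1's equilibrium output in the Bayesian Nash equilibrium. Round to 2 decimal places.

29.50

Type-c best response for Firm 2: q₂(c) = (47 − c) − q₁/2.
Firm 1 maximizes expected profit; its first-order condition is 47 − q₁ − (1/2)E[q₂] − 5 = 0.
Substituting E[q₂] and solving: E[c₂] = 7.25, so q₁ = (47 − 2·5 + 7.25)/(3/2) = 29.5.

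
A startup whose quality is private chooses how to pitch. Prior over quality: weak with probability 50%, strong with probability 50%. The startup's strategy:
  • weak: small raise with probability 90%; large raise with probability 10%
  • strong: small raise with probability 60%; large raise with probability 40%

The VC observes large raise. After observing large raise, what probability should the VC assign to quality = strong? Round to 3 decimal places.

P(large raise) = 0.5·0.1 + 0.5·0.4 = 0.25
P(strong | large raise) = (0.5·0.4) / 0.25 = 0.2 / 0.25 = 0.8

0.800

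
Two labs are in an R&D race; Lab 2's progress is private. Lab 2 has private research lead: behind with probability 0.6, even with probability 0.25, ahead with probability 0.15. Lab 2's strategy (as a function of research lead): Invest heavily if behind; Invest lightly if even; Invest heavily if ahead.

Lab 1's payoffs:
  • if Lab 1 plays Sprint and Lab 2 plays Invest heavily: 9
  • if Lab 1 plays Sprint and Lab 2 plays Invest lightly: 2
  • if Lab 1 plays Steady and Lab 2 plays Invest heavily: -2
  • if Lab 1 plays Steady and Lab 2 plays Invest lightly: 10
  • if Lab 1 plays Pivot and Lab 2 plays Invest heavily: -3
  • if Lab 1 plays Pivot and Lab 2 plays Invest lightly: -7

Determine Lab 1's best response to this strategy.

Sprint

E[Sprint] = 0.6·(9) + 0.25·(2) + 0.15·(9) = 7.25
E[Steady] = 0.6·(-2) + 0.25·(10) + 0.15·(-2) = 1
E[Pivot] = 0.6·(-3) + 0.25·(-7) + 0.15·(-3) = -4
Best response: Sprint (7.25 is the largest).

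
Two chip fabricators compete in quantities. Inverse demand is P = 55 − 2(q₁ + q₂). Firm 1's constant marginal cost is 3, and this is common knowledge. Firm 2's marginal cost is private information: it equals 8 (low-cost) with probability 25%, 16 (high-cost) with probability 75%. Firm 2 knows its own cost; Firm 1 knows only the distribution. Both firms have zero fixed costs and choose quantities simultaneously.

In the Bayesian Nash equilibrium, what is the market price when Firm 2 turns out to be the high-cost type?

25

Type-c best response for Firm 2: q₂(c) = (55 − c)/4 − q₁/2.
Firm 1 maximizes expected profit; its first-order condition is 55 − 4q₁ − 2E[q₂] − 3 = 0.
Substituting E[q₂] and solving: E[c₂] = 14, so q₁ = (55 − 2·3 + 14)/6 = 10.5.
q₂(high-cost) = 4.5, so P = 55 − 2·(10.5 + 4.5) = 25.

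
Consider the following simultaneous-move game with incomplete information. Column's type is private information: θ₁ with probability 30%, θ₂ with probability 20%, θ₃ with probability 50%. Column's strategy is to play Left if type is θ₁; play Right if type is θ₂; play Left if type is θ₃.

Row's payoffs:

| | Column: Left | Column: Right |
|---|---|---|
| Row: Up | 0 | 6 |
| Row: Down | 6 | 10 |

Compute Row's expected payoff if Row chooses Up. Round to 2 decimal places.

E[Up] = 0.3·0 + 0.2·6 + 0.5·0 = 0 + 1.2 + 0 = 1.2

1.20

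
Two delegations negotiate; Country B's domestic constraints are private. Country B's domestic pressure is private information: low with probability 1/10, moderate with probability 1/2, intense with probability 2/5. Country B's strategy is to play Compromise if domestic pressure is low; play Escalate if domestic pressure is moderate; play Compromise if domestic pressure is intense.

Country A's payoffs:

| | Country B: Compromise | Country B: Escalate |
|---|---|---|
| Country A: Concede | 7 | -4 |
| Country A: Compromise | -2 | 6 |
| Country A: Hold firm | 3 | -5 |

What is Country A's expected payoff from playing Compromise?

2

E[Compromise] = 1/10·(-2) + 1/2·6 + 2/5·(-2) = (-1/5) + 3 + (-4/5) = 2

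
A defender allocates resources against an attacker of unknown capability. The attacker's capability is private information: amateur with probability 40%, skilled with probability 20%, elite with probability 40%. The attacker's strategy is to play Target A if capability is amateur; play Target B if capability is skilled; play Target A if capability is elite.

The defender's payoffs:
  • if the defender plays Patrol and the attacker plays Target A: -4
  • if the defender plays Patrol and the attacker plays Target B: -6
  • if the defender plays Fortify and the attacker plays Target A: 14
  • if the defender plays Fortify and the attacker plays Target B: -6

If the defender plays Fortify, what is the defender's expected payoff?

10

E[Fortify] = 0.4·14 + 0.2·(-6) + 0.4·14 = 5.6 + (-1.2) + 5.6 = 10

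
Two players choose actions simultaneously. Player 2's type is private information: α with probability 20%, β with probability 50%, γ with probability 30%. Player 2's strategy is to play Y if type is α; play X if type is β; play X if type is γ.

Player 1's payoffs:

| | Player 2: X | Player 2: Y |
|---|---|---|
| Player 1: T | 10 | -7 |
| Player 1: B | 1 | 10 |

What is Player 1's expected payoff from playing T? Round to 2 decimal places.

E[T] = 0.2·(-7) + 0.5·10 + 0.3·10 = (-1.4) + 5 + 3 = 6.6

6.60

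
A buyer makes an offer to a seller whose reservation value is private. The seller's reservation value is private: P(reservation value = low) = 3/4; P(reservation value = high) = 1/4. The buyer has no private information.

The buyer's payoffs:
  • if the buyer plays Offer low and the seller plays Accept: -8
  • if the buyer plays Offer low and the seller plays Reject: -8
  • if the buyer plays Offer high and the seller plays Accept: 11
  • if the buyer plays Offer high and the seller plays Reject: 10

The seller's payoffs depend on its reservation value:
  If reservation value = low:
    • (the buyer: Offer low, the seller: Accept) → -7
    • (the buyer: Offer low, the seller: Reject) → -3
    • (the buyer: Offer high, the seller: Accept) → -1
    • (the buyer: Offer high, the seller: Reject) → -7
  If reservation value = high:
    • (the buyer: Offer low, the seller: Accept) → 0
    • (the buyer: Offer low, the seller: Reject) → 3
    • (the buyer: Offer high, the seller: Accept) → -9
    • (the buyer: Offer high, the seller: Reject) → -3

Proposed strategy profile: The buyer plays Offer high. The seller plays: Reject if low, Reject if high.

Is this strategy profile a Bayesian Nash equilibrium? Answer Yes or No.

The buyer plays Offer high: E[Offer high] = 3/4·(10) + 1/4·(10) = 10; E[Offer low] = -8. Best-responding. ✓
The seller (reservation value low), facing Offer high: Accept gives -1, Reject gives -7. Proposed Reject is not best — profitable deviation exists. ✗
The seller (reservation value high), facing Offer high: Accept gives -9, Reject gives -3. Proposed Reject is best. ✓

No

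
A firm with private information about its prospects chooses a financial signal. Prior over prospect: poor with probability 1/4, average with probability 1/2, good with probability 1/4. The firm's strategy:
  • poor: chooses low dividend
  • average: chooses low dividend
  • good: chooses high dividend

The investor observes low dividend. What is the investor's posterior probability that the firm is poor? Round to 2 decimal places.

P(low dividend) = (1/4)·1 + (1/2)·1 + (1/4)·0 = 3/4
P(poor | low dividend) = ((1/4)·1) / (3/4) = (1/4) / (3/4) = 1/3

0.33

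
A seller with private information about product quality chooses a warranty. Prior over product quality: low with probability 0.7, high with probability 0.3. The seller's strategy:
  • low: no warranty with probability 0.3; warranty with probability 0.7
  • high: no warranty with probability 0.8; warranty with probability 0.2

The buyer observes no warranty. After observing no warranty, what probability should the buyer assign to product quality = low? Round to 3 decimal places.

0.467

P(no warranty) = 0.7·0.3 + 0.3·0.8 = 0.45
P(low | no warranty) = (0.7·0.3) / 0.45 = 0.21 / 0.45 = 0.466667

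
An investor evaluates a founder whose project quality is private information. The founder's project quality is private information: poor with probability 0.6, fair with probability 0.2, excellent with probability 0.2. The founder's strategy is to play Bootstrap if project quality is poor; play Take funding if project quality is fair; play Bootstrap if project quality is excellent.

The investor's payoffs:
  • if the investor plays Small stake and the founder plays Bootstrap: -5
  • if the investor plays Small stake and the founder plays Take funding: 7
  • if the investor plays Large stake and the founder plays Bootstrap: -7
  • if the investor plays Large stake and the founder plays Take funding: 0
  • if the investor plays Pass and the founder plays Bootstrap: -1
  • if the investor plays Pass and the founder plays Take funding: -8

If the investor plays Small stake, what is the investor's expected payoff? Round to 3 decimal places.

E[Small stake] = 0.6·(-5) + 0.2·7 + 0.2·(-5) = (-3) + 1.4 + (-1) = -2.6

-2.600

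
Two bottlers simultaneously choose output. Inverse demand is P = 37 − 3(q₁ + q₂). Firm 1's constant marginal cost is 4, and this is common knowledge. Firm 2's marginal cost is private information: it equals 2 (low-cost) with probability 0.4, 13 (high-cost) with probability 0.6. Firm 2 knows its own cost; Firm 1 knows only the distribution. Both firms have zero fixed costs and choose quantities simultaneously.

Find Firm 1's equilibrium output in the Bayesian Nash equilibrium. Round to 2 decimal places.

4.18

Each type of Firm 2 best-responds to q₁; Firm 1 best-responds to the expected q₂ over Firm 2's types.
Firm 2 with cost c maximizes (37 − 3(q₁+q₂) − c)·q₂, giving q₂(c) = (37 − c − 3q₁)/6.
E[c₂] = 0.4·2 + 0.6·13 = 8.6
Firm 1's FOC against E[q₂] yields q₁ = (37 − 2·4 + E[c₂])/9 = (37 − 8 + 8.6)/9 = 4.17778.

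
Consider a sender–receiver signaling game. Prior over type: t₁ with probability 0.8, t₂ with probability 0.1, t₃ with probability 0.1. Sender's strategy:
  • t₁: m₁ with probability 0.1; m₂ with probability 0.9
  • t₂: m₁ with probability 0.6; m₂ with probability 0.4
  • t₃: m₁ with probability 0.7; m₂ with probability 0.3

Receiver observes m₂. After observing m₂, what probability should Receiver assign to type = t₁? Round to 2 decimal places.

Apply Bayes' rule using the sender's strategy as the likelihood.
P(m₂) = 0.8·0.9 + 0.1·0.4 + 0.1·0.3 = 0.79
P(t₁ | m₂) = (0.8·0.9) / 0.79 = 0.72 / 0.79 = 0.911392

0.91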